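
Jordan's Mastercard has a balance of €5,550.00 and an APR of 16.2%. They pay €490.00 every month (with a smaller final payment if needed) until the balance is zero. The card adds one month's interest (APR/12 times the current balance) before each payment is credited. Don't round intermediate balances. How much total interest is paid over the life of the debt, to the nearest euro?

€515

Monthly rate r = 16.2%/12 = 1.35% = 0.0135.
Payoff takes n = ⌈−ln(1 − rB₀/P)/ln(1+r)⌉ = ⌈12.375⌉ = 13 payments; the last is €184.57.
Total paid = 12·€490.00 + €184.57 = €6,064.57.
Total interest = total paid − principal = €6,064.57 − €5,550.00 = €514.57.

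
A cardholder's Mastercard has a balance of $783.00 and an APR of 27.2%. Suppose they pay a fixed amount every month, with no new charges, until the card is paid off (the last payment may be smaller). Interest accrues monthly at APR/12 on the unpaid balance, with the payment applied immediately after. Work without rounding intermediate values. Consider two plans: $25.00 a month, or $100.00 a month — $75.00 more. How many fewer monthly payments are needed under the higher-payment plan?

Monthly rate r = 27.2%/12 = 2.26667% = 0.0226667.
At $25.00/mo: n = ⌈−ln(1 − rB₀/P)/ln(1+r)⌉ = 56 payments (last $5.46); total interest = total paid − $783.00 = $597.46.
At $100.00/mo: 9 payments (last $71.94); total interest $88.94.
Payments saved = 56 − 9 = 47.

47 fewer payments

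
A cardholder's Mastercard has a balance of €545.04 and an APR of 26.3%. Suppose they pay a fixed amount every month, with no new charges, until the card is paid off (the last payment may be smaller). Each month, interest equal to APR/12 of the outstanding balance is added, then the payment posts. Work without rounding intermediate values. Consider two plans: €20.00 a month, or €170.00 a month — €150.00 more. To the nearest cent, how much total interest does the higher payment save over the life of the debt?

Monthly rate r = 26.3%/12 = 2.19167% = 0.0219167.
At €20.00/mo: n = ⌈−ln(1 − rB₀/P)/ln(1+r)⌉ = 42 payments (last €19.03); total interest = total paid − €545.04 = €293.99.
At €170.00/mo: 4 payments (last €61.73); total interest €26.69.
Interest saved = €293.99 − €26.69 = €267.30.

€267.30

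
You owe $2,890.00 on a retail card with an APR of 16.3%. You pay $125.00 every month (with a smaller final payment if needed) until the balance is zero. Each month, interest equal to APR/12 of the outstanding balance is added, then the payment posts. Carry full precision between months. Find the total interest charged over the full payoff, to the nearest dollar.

Monthly rate r = 16.3%/12 = 1.35833% = 0.0135833.
Payoff takes n = ⌈−ln(1 − rB₀/P)/ln(1+r)⌉ = ⌈27.939⌉ = 28 payments; the last is $117.38.
Total paid = 27·$125.00 + $117.38 = $3,492.38.
Total interest = total paid − principal = $3,492.38 − $2,890.00 = $602.38.

$602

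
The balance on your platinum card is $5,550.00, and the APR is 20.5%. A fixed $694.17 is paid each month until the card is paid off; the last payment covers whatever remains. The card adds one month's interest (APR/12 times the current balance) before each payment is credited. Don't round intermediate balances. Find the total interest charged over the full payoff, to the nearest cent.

$469.63

Monthly rate r = 20.5%/12 = 1.70833% = 0.0170833.
Payoff takes n = ⌈−ln(1 − rB₀/P)/ln(1+r)⌉ = ⌈8.670⌉ = 9 payments; the last is $466.27.
Total paid = 8·$694.17 + $466.27 = $6,019.63.
Total interest = total paid − principal = $6,019.63 − $5,550.00 = $469.63.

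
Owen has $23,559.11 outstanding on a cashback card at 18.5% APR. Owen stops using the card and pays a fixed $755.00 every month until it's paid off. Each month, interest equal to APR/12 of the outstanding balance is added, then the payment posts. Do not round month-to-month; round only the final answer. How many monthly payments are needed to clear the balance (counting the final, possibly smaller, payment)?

Monthly rate r = 18.5%/12 = 1.54167% = 0.0154167.
Recurrence: B ← B·(1+r) − $755.00.
Month 1: interest $363.20; balance after payment $23,167.31.
Month 2: interest $357.16; balance after payment $22,769.48.
Closed form: n = −ln(1 − rB₀/P)/ln(1+r) = −ln(0.51894)/ln(1.01542) ≈ 42.877, so the balance reaches zero during payment 43.

43 months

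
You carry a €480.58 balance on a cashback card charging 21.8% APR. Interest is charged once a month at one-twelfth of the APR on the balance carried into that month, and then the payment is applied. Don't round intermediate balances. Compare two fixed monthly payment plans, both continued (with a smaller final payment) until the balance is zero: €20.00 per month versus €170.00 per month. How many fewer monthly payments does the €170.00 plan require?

Monthly rate r = 21.8%/12 = 1.81667% = 0.0181667.
At €20.00/mo: n = ⌈−ln(1 − rB₀/P)/ln(1+r)⌉ = 32 payments (last €17.27); total interest = total paid − €480.58 = €156.69.
At €170.00/mo: 3 payments (last €157.93); total interest €17.35.
Payments saved = 32 − 3 = 29.

29 fewer payments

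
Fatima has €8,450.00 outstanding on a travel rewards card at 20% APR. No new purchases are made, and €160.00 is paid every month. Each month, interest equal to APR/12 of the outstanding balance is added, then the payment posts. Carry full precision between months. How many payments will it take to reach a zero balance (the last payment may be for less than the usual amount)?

129 months

Monthly rate r = 20%/12 = 1.66667% = 0.0166667.
Recurrence: B ← B·(1+r) − €160.00.
Month 1: interest €140.83; balance after payment €8,430.83.
Month 2: interest €140.51; balance after payment €8,411.35.
Closed form: n = −ln(1 − rB₀/P)/ln(1+r) = −ln(0.11979)/ln(1.01667) ≈ 128.378, so the balance reaches zero during payment 129.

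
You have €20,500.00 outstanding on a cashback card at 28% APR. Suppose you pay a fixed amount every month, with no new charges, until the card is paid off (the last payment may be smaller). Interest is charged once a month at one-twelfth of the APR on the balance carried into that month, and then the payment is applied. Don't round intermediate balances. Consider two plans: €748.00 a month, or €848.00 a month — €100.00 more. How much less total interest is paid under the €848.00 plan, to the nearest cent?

€2,561.43

Monthly rate r = 28%/12 = 2.33333% = 0.0233333.
At €748.00/mo: n = ⌈−ln(1 − rB₀/P)/ln(1+r)⌉ = 45 payments (last €174.85); total interest = total paid − €20,500.00 = €12,586.85.
At €848.00/mo: 36 payments (last €845.42); total interest €10,025.42.
Interest saved = €12,586.85 − €10,025.42 = €2,561.43.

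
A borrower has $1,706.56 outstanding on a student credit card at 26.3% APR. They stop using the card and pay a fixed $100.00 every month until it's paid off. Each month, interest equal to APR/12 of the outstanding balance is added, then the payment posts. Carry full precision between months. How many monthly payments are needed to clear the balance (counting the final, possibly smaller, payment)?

Monthly rate r = 26.3%/12 = 2.19167% = 0.0219167.
Recurrence: B ← B·(1+r) − $100.00.
Month 1: interest $37.40; balance after payment $1,643.96.
Month 2: interest $36.03; balance after payment $1,579.99.
Closed form: n = −ln(1 − rB₀/P)/ln(1+r) = −ln(0.62598)/ln(1.02192) ≈ 21.607, so the balance reaches zero during payment 22.

22 months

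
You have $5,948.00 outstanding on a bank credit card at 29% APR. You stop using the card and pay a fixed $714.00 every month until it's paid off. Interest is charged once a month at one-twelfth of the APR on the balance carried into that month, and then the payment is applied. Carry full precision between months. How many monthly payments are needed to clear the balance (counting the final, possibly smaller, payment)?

10 payments

Monthly rate r = 29%/12 = 2.41667% = 0.0241667.
Recurrence: B ← B·(1+r) − $714.00.
Month 1: interest $143.74; balance after payment $5,377.74.
Month 2: interest $129.96; balance after payment $4,793.71.
Closed form: n = −ln(1 − rB₀/P)/ln(1+r) = −ln(0.79868)/ln(1.02417) ≈ 9.414, so the balance reaches zero during payment 10.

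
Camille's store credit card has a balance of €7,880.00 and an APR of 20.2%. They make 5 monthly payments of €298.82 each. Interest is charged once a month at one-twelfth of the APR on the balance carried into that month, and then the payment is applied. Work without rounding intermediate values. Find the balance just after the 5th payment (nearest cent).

Monthly rate r = 20.2%/12 = 1.68333% = 0.0168333.
Each month: B ← B·(1+r) − €298.82.
Month 1: interest €132.65; balance after payment €7,713.83.
Month 2: interest €129.85; balance after payment €7,544.86.
Month 3: interest €127.01; balance after payment €7,373.04.
Month 4: interest €124.11; balance after payment €7,198.33.
Month 5: interest €121.17; balance after payment €7,020.69.

€7,020.69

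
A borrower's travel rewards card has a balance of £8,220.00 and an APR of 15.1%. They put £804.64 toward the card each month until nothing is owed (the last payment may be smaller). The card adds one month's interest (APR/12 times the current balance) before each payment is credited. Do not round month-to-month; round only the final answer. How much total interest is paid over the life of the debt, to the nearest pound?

£634

Monthly rate r = 15.1%/12 = 1.25833% = 0.0125833.
Payoff takes n = ⌈−ln(1 − rB₀/P)/ln(1+r)⌉ = ⌈11.003⌉ = 12 payments; the last is £2.70.
Total paid = 11·£804.64 + £2.70 = £8,853.74.
Total interest = total paid − principal = £8,853.74 − £8,220.00 = £633.74.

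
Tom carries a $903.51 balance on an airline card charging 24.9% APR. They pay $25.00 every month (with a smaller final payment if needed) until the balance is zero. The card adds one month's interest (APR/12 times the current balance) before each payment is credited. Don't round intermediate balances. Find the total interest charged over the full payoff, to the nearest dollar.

$784

Monthly rate r = 24.9%/12 = 2.075% = 0.02075.
Payoff takes n = ⌈−ln(1 − rB₀/P)/ln(1+r)⌉ = ⌈67.483⌉ = 68 payments; the last is $12.15.
Total paid = 67·$25.00 + $12.15 = $1,687.15.
Total interest = total paid − principal = $1,687.15 − $903.51 = $783.64.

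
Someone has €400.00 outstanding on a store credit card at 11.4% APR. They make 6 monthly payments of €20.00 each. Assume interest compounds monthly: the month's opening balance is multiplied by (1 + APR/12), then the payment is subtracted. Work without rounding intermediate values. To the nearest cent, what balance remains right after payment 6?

€300.46

Monthly rate r = 11.4%/12 = 0.95% = 0.0095.
Each month: B ← B·(1+r) − €20.00.
Month 1: interest €3.80; balance after payment €383.80.
Month 2: interest €3.65; balance after payment €367.45.
Month 3: interest €3.49; balance after payment €350.94.
Month 4: interest €3.33; balance after payment €334.27.
Month 5: interest €3.18; balance after payment €317.45.
Month 6: interest €3.02; balance after payment €300.46.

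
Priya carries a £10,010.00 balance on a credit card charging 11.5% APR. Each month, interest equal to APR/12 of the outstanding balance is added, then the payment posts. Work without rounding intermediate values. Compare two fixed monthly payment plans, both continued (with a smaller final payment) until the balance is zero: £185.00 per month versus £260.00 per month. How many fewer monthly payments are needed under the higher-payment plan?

Monthly rate r = 11.5%/12 = 0.958333% = 0.00958333.
At £185.00/mo: n = ⌈−ln(1 − rB₀/P)/ln(1+r)⌉ = 77 payments (last £117.72); total interest = total paid − £10,010.00 = £4,167.72.
At £260.00/mo: 49 payments (last £70.40); total interest £2,540.40.
Payments saved = 77 − 49 = 28.

28 fewer payments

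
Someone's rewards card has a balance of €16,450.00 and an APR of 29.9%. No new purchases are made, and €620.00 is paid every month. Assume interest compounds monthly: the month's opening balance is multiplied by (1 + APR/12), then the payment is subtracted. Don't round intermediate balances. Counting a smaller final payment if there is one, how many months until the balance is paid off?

Monthly rate r = 29.9%/12 = 2.49167% = 0.0249167.
Recurrence: B ← B·(1+r) − €620.00.
Month 1: interest €409.88; balance after payment €16,239.88.
Month 2: interest €404.64; balance after payment €16,024.52.
Closed form: n = −ln(1 − rB₀/P)/ln(1+r) = −ln(0.3389)/ln(1.02492) ≈ 43.965, so the balance reaches zero during payment 44.

44 months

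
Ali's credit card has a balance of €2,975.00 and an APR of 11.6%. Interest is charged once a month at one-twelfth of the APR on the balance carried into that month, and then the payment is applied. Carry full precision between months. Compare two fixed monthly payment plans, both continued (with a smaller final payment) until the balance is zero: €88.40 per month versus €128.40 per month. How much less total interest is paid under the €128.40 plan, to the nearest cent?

€231.55

Monthly rate r = 11.6%/12 = 0.966667% = 0.00966667.
At €88.40/mo: n = ⌈−ln(1 − rB₀/P)/ln(1+r)⌉ = 41 payments (last €80.05); total interest = total paid − €2,975.00 = €641.05.
At €128.40/mo: 27 payments (last €46.10); total interest €409.50.
Interest saved = €641.05 − €409.50 = €231.55.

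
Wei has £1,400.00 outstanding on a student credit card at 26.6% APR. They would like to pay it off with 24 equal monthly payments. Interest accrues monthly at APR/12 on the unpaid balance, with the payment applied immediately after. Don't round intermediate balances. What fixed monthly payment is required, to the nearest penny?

Monthly rate r = 26.6%/12 = 2.21667% = 0.0221667.
Level-payment amortization: P = B₀·r / (1 − (1+r)^(−n)) = 1400.00·0.0221667 / (1 − 1.02217^(−24)).
Denominator 1 − (1+r)^(−24) = 0.4091478.
P = 31.0333 / 0.4091478 ≈ 75.85.

£75.85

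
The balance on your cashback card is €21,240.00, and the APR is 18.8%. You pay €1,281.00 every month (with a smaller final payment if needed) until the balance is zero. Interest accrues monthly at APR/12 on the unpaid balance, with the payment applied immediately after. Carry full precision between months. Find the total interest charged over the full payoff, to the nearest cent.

Monthly rate r = 18.8%/12 = 1.56667% = 0.0156667.
Payoff takes n = ⌈−ln(1 − rB₀/P)/ln(1+r)⌉ = ⌈19.349⌉ = 20 payments; the last is €449.69.
Total paid = 19·€1,281.00 + €449.69 = €24,788.69.
Total interest = total paid − principal = €24,788.69 − €21,240.00 = €3,548.69.

€3,548.69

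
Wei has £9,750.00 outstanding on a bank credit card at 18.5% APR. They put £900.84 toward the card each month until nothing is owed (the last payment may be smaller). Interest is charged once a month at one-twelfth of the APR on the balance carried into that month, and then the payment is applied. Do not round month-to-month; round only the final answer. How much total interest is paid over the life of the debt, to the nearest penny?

£999.45

Monthly rate r = 18.5%/12 = 1.54167% = 0.0154167.
Payoff takes n = ⌈−ln(1 − rB₀/P)/ln(1+r)⌉ = ⌈11.932⌉ = 12 payments; the last is £840.21.
Total paid = 11·£900.84 + £840.21 = £10,749.45.
Total interest = total paid − principal = £10,749.45 − £9,750.00 = £999.45.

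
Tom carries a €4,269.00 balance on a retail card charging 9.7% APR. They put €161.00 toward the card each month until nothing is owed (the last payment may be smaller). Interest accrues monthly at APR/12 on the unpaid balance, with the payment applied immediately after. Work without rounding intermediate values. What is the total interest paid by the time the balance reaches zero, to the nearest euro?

Monthly rate r = 9.7%/12 = 0.808333% = 0.00808333.
Payoff takes n = ⌈−ln(1 − rB₀/P)/ln(1+r)⌉ = ⌈29.963⌉ = 30 payments; the last is €154.99.
Total paid = 29·€161.00 + €154.99 = €4,823.99.
Total interest = total paid − principal = €4,823.99 − €4,269.00 = €554.99.

€555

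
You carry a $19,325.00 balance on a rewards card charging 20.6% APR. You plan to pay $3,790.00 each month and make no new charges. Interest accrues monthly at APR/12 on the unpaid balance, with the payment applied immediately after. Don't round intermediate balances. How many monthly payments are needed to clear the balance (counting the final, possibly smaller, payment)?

6 months

Monthly rate r = 20.6%/12 = 1.71667% = 0.0171667.
Recurrence: B ← B·(1+r) − $3,790.00.
Month 1: interest $331.75; balance after payment $15,866.75.
Month 2: interest $272.38; balance after payment $12,349.12.
Month 3: interest $211.99; balance after payment $8,771.12.
Month 4: interest $150.57; balance after payment $5,131.69.
Month 5: interest $88.09; balance after payment $1,429.78.
Month 6: interest $24.54; balance after payment $0.00.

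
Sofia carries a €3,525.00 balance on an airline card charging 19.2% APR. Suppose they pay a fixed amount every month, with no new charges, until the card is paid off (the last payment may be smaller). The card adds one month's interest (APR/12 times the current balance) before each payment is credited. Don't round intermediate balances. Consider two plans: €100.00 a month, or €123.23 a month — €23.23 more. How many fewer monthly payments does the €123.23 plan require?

14 fewer payments

Monthly rate r = 19.2%/12 = 1.6% = 0.016.
At €100.00/mo: n = ⌈−ln(1 − rB₀/P)/ln(1+r)⌉ = 53 payments (last €29.77); total interest = total paid − €3,525.00 = €1,704.77.
At €123.23/mo: 39 payments (last €67.89); total interest €1,225.63.
Payments saved = 53 − 39 = 14.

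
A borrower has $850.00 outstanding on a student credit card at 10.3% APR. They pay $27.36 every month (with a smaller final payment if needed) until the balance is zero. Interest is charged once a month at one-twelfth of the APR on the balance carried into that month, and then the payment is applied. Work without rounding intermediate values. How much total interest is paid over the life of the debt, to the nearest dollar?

$143

Monthly rate r = 10.3%/12 = 0.858333% = 0.00858333.
Payoff takes n = ⌈−ln(1 − rB₀/P)/ln(1+r)⌉ = ⌈36.288⌉ = 37 payments; the last is $7.92.
Total paid = 36·$27.36 + $7.92 = $992.88.
Total interest = total paid − principal = $992.88 − $850.00 = $142.88.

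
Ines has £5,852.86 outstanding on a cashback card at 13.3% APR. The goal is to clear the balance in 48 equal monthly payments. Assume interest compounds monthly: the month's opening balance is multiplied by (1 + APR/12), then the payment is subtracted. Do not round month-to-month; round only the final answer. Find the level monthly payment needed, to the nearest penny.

£157.89

Monthly rate r = 13.3%/12 = 1.10833% = 0.0110833.
Level-payment amortization: P = B₀·r / (1 − (1+r)^(−n)) = 5852.86·0.0110833 / (1 − 1.01108^(−48)).
Denominator 1 − (1+r)^(−48) = 0.410849398.
P = 64.8692 / 0.410849398 ≈ 157.89.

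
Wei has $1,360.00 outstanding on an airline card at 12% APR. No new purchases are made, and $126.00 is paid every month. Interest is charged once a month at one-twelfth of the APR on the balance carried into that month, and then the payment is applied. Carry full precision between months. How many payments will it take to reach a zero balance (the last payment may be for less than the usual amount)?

Monthly rate r = 12%/12 = 1% = 0.01.
Recurrence: B ← B·(1+r) − $126.00.
Month 1: interest $13.60; balance after payment $1,247.60.
Month 2: interest $12.48; balance after payment $1,134.08.
Closed form: n = −ln(1 − rB₀/P)/ln(1+r) = −ln(0.89206)/ln(1.01) ≈ 11.479, so the balance reaches zero during payment 12.

12 months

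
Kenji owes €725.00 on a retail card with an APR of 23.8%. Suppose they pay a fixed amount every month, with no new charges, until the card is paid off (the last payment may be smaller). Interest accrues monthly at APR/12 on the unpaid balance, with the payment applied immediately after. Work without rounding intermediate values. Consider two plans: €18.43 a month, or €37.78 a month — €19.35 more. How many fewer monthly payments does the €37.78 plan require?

Monthly rate r = 23.8%/12 = 1.98333% = 0.0198333.
At €18.43/mo: n = ⌈−ln(1 − rB₀/P)/ln(1+r)⌉ = 78 payments (last €2.69); total interest = total paid − €725.00 = €696.80.
At €37.78/mo: 25 payments (last €14.84); total interest €196.56.
Payments saved = 78 − 25 = 53.

53 fewer payments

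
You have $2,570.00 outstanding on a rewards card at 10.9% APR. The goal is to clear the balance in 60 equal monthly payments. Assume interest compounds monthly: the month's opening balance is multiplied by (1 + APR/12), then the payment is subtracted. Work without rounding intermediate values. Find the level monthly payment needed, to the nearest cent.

$55.75

Monthly rate r = 10.9%/12 = 0.908333% = 0.00908333.
Level-payment amortization: P = B₀·r / (1 − (1+r)^(−n)) = 2570.00·0.00908333 / (1 − 1.00908^(−60)).
Denominator 1 − (1+r)^(−60) = 0.418729863.
P = 23.3442 / 0.418729863 ≈ 55.75.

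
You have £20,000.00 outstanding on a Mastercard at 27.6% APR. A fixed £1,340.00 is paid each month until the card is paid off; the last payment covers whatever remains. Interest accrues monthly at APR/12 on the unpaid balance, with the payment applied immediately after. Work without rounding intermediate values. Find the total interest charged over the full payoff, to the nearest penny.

Monthly rate r = 27.6%/12 = 2.3% = 0.023.
Payoff takes n = ⌈−ln(1 − rB₀/P)/ln(1+r)⌉ = ⌈18.492⌉ = 19 payments; the last is £663.35.
Total paid = 18·£1,340.00 + £663.35 = £24,783.35.
Total interest = total paid − principal = £24,783.35 − £20,000.00 = £4,783.35.

£4,783.35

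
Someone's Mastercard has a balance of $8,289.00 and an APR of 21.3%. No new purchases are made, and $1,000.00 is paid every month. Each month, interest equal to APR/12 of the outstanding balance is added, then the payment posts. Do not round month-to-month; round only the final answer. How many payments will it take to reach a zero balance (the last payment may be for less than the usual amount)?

10 months

Monthly rate r = 21.3%/12 = 1.775% = 0.01775.
Recurrence: B ← B·(1+r) − $1,000.00.
Month 1: interest $147.13; balance after payment $7,436.13.
Month 2: interest $131.99; balance after payment $6,568.12.
Closed form: n = −ln(1 − rB₀/P)/ln(1+r) = −ln(0.85287)/ln(1.01775) ≈ 9.045, so the balance reaches zero during payment 10.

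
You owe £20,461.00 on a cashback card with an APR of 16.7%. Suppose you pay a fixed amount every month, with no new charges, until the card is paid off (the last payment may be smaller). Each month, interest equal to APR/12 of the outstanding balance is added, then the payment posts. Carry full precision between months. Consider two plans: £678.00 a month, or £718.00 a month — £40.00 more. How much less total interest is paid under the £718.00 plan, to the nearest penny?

£477.93

Monthly rate r = 16.7%/12 = 1.39167% = 0.0139167.
At £678.00/mo: n = ⌈−ln(1 − rB₀/P)/ln(1+r)⌉ = 40 payments (last £280.31); total interest = total paid − £20,461.00 = £6,261.31.
At £718.00/mo: 37 payments (last £396.38); total interest £5,783.38.
Interest saved = £6,261.31 − £5,783.38 = £477.93.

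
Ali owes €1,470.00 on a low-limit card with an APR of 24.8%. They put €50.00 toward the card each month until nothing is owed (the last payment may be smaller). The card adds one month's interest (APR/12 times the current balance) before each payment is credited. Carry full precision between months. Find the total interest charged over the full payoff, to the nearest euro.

Monthly rate r = 24.8%/12 = 2.06667% = 0.0206667.
Payoff takes n = ⌈−ln(1 − rB₀/P)/ln(1+r)⌉ = ⌈45.731⌉ = 46 payments; the last is €36.65.
Total paid = 45·€50.00 + €36.65 = €2,286.65.
Total interest = total paid − principal = €2,286.65 − €1,470.00 = €816.65.

€817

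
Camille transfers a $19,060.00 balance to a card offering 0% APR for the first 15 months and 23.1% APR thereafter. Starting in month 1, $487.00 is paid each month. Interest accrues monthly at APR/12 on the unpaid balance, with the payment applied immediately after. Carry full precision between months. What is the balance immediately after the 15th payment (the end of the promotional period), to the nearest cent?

Promo months 1–15 at r₀ = 0%/12 = 0; months 16+ at r₁ = 23.1%/12 = 0.01925.
After month 15 (no interest yet): B = $19,060.00 − 15·$487.00 = $11,755.00.

$11,755.00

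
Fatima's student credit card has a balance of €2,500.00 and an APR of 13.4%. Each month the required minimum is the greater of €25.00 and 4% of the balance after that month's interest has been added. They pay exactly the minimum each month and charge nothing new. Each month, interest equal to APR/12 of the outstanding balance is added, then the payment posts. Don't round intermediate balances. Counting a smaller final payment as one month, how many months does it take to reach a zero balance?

Monthly rate r = 13.4%/12 = 1.11667% = 0.0111667.
While 4% of the post-interest balance exceeds €25.00, each month B ← (B·(1+r))·(1 − 0.04), i.e. B shrinks by the factor (1+r)·0.96 = 0.97072.
This holds for months 1–48. Entering month 49 the balance is €600.41; 4% of the post-interest balance is now below €25.00, so the flat €25.00 minimum applies from here.
From month 49 a fixed €25.00 at rate r clears €600.41 in 29 more payments. Total: 48 + 29 = 77 months.

77 months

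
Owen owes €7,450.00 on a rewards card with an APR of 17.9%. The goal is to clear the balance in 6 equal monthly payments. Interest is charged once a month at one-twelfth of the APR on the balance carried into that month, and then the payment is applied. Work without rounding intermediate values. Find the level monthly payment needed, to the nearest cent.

€1,307.29

Monthly rate r = 17.9%/12 = 1.49167% = 0.0149167.
Level-payment amortization: P = B₀·r / (1 − (1+r)^(−n)) = 7450.00·0.0149167 / (1 − 1.01492^(−6)).
Denominator 1 − (1+r)^(−6) = 0.0850071646.
P = 111.129 / 0.0850071646 ≈ 1307.29.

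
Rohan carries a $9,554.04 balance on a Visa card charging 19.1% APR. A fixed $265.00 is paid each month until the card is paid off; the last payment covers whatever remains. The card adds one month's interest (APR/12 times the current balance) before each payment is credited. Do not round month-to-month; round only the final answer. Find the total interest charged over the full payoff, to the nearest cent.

Monthly rate r = 19.1%/12 = 1.59167% = 0.0159167.
Payoff takes n = ⌈−ln(1 − rB₀/P)/ln(1+r)⌉ = ⌈54.014⌉ = 55 payments; the last is $3.66.
Total paid = 54·$265.00 + $3.66 = $14,313.66.
Total interest = total paid − principal = $14,313.66 − $9,554.04 = $4,759.62.

$4,759.62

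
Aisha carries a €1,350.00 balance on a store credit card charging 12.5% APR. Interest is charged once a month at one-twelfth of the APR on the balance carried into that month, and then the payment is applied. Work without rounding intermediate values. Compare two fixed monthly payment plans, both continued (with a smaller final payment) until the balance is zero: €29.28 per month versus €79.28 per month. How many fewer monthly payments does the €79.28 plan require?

45 fewer payments

Monthly rate r = 12.5%/12 = 1.04167% = 0.0104167.
At €29.28/mo: n = ⌈−ln(1 − rB₀/P)/ln(1+r)⌉ = 64 payments (last €4.55); total interest = total paid − €1,350.00 = €499.19.
At €79.28/mo: 19 payments (last €66.83); total interest €143.87.
Payments saved = 64 − 19 = 45.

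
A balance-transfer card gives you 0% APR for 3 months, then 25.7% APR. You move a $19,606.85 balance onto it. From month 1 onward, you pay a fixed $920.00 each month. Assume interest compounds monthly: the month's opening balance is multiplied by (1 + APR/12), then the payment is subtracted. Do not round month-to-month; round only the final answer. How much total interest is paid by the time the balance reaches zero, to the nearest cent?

Promo months 1–3 at r₀ = 0%/12 = 0; months 4+ at r₁ = 25.7%/12 = 0.0214167.
After month 3 (no interest yet): B = $19,606.85 − 3·$920.00 = $16,846.85.
Then at r₁ with $920.00/mo: n₂ = −ln(1 − r₁·B/P)/ln(1+r₁) ≈ 23.50 → 24 more payments.
Total paid = 26·$920.00 + $457.86 = $24,377.86; interest = $24,377.86 − $19,606.85 = $4,771.01.

$4,771.01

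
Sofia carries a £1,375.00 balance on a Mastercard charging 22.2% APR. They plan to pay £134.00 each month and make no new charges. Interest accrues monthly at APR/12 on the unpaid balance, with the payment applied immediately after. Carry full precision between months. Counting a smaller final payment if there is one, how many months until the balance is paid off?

12 payments

Monthly rate r = 22.2%/12 = 1.85% = 0.0185.
Recurrence: B ← B·(1+r) − £134.00.
Month 1: interest £25.44; balance after payment £1,266.44.
Month 2: interest £23.43; balance after payment £1,155.87.
Closed form: n = −ln(1 − rB₀/P)/ln(1+r) = −ln(0.81017)/ln(1.0185) ≈ 11.484, so the balance reaches zero during payment 12.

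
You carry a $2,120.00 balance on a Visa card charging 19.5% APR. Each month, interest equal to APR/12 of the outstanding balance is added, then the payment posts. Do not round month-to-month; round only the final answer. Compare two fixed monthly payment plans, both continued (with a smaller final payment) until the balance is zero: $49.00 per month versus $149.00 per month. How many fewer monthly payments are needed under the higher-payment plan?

Monthly rate r = 19.5%/12 = 1.625% = 0.01625.
At $49.00/mo: n = ⌈−ln(1 − rB₀/P)/ln(1+r)⌉ = 76 payments (last $16.12); total interest = total paid − $2,120.00 = $1,571.12.
At $149.00/mo: 17 payments (last $46.70); total interest $310.70.
Payments saved = 76 − 17 = 59.

59 fewer payments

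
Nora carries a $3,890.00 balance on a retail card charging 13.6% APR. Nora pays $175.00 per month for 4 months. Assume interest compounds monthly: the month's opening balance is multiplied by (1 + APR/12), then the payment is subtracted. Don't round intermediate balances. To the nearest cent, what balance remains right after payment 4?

$3,357.38

Monthly rate r = 13.6%/12 = 1.13333% = 0.0113333.
Each month: B ← B·(1+r) − $175.00.
Month 1: interest $44.09; balance after payment $3,759.09.
Month 2: interest $42.60; balance after payment $3,626.69.
Month 3: interest $41.10; balance after payment $3,492.79.
Month 4: interest $39.58; balance after payment $3,357.38.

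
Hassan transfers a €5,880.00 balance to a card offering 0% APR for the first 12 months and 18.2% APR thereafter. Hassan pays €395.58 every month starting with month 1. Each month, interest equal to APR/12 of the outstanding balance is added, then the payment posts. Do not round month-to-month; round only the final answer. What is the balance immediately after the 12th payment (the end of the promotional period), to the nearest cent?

Promo months 1–12 at r₀ = 0%/12 = 0; months 13+ at r₁ = 18.2%/12 = 0.0151667.
After month 12 (no interest yet): B = €5,880.00 − 12·€395.58 = €1,133.04.

€1,133.04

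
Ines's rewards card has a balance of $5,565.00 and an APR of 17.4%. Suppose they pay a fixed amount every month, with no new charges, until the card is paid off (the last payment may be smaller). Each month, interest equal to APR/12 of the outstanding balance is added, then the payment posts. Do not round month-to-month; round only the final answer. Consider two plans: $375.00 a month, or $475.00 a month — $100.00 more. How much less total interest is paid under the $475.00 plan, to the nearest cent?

$168.65

Monthly rate r = 17.4%/12 = 1.45% = 0.0145.
At $375.00/mo: n = ⌈−ln(1 − rB₀/P)/ln(1+r)⌉ = 17 payments (last $312.10); total interest = total paid − $5,565.00 = $747.10.
At $475.00/mo: 13 payments (last $443.45); total interest $578.45.
Interest saved = $747.10 − $578.45 = $168.65.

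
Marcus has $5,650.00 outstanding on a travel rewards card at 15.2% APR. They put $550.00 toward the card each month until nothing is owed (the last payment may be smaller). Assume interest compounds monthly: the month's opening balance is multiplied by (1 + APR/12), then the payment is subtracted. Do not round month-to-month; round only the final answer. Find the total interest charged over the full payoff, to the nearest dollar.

Monthly rate r = 15.2%/12 = 1.26667% = 0.0126667.
Payoff takes n = ⌈−ln(1 − rB₀/P)/ln(1+r)⌉ = ⌈11.075⌉ = 12 payments; the last is $41.45.
Total paid = 11·$550.00 + $41.45 = $6,091.45.
Total interest = total paid − principal = $6,091.45 − $5,650.00 = $441.45.

$441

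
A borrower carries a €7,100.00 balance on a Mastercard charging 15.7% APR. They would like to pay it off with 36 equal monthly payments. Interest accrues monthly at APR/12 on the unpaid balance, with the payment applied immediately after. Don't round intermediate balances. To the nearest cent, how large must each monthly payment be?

Monthly rate r = 15.7%/12 = 1.30833% = 0.0130833.
Level-payment amortization: P = B₀·r / (1 − (1+r)^(−n)) = 7100.00·0.0130833 / (1 − 1.01308^(−36)).
Denominator 1 − (1+r)^(−36) = 0.373712337.
P = 92.8917 / 0.373712337 ≈ 248.56.

€248.56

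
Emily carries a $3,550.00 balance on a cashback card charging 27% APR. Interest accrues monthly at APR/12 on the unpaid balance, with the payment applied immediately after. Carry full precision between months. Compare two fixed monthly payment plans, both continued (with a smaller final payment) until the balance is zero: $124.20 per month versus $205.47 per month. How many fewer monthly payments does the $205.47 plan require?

Monthly rate r = 27%/12 = 2.25% = 0.0225.
At $124.20/mo: n = ⌈−ln(1 − rB₀/P)/ln(1+r)⌉ = 47 payments (last $38.34); total interest = total paid − $3,550.00 = $2,201.54.
At $205.47/mo: 23 payments (last $25.40); total interest $995.74.
Payments saved = 47 − 23 = 24.

24 fewer payments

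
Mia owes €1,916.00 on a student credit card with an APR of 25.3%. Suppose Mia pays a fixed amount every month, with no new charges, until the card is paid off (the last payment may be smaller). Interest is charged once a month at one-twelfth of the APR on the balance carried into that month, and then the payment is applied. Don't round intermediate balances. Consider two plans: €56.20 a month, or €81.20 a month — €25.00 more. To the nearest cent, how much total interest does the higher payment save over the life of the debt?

€739.20

Monthly rate r = 25.3%/12 = 2.10833% = 0.0210833.
At €56.20/mo: n = ⌈−ln(1 − rB₀/P)/ln(1+r)⌉ = 61 payments (last €45.30); total interest = total paid − €1,916.00 = €1,501.30.
At €81.20/mo: 33 payments (last €79.70); total interest €762.10.
Interest saved = €1,501.30 − €762.10 = €739.20.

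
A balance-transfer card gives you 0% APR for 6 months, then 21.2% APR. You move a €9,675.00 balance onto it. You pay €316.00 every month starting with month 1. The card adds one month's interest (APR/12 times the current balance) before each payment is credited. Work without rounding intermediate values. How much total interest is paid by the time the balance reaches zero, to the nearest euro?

€2,521

Promo months 1–6 at r₀ = 0%/12 = 0; months 7+ at r₁ = 21.2%/12 = 0.0176667.
After month 6 (no interest yet): B = €9,675.00 − 6·€316.00 = €7,779.00.
Then at r₁ with €316.00/mo: n₂ = −ln(1 − r₁·B/P)/ln(1+r₁) ≈ 32.59 → 33 more payments.
Total paid = 38·€316.00 + €187.58 = €12,195.58; interest = €12,195.58 − €9,675.00 = €2,520.58.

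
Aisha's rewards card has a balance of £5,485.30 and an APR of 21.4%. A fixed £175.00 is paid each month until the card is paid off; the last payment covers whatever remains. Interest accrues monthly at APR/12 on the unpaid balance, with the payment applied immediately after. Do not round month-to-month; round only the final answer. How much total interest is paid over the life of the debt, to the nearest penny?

Monthly rate r = 21.4%/12 = 1.78333% = 0.0178333.
Payoff takes n = ⌈−ln(1 − rB₀/P)/ln(1+r)⌉ = ⌈46.314⌉ = 47 payments; the last is £55.34.
Total paid = 46·£175.00 + £55.34 = £8,105.34.
Total interest = total paid − principal = £8,105.34 − £5,485.30 = £2,620.04.

£2,620.04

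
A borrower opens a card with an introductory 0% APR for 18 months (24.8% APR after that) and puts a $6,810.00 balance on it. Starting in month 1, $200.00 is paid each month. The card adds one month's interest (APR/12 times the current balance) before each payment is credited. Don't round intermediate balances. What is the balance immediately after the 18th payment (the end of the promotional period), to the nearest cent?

$3,210.00

Promo months 1–18 at r₀ = 0%/12 = 0; months 19+ at r₁ = 24.8%/12 = 0.0206667.
After month 18 (no interest yet): B = $6,810.00 − 18·$200.00 = $3,210.00.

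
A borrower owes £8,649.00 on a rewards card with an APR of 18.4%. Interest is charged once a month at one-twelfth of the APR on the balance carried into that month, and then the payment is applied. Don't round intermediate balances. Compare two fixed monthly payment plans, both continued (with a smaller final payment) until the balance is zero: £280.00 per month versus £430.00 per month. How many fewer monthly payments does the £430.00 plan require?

Monthly rate r = 18.4%/12 = 1.53333% = 0.0153333.
At £280.00/mo: n = ⌈−ln(1 − rB₀/P)/ln(1+r)⌉ = 43 payments (last £49.05); total interest = total paid − £8,649.00 = £3,160.05.
At £430.00/mo: 25 payments (last £101.20); total interest £1,772.20.
Payments saved = 43 − 25 = 18.

18 fewer payments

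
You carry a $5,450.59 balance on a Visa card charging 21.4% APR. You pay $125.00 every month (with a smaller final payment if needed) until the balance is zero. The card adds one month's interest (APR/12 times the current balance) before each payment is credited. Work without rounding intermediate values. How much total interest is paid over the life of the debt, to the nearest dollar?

Monthly rate r = 21.4%/12 = 1.78333% = 0.0178333.
Payoff takes n = ⌈−ln(1 − rB₀/P)/ln(1+r)⌉ = ⌈85.050⌉ = 86 payments; the last is $6.28.
Total paid = 85·$125.00 + $6.28 = $10,631.28.
Total interest = total paid − principal = $10,631.28 − $5,450.59 = $5,180.69.

$5,181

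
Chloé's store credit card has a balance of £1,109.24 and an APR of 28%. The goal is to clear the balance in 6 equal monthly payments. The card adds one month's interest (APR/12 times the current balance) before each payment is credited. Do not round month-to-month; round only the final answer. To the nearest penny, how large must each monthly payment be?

Monthly rate r = 28%/12 = 2.33333% = 0.0233333.
Level-payment amortization: P = B₀·r / (1 − (1+r)^(−n)) = 1109.24·0.0233333 / (1 − 1.02333^(−6)).
Denominator 1 − (1+r)^(−6) = 0.129242396.
P = 25.8823 / 0.129242396 ≈ 200.26.

£200.26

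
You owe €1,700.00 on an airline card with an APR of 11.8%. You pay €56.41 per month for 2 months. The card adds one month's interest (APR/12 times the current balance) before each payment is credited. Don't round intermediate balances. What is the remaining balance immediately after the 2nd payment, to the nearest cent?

€1,620.22

Monthly rate r = 11.8%/12 = 0.983333% = 0.00983333.
Each month: B ← B·(1+r) − €56.41.
Month 1: interest €16.72; balance after payment €1,660.31.
Month 2: interest €16.33; balance after payment €1,620.22.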